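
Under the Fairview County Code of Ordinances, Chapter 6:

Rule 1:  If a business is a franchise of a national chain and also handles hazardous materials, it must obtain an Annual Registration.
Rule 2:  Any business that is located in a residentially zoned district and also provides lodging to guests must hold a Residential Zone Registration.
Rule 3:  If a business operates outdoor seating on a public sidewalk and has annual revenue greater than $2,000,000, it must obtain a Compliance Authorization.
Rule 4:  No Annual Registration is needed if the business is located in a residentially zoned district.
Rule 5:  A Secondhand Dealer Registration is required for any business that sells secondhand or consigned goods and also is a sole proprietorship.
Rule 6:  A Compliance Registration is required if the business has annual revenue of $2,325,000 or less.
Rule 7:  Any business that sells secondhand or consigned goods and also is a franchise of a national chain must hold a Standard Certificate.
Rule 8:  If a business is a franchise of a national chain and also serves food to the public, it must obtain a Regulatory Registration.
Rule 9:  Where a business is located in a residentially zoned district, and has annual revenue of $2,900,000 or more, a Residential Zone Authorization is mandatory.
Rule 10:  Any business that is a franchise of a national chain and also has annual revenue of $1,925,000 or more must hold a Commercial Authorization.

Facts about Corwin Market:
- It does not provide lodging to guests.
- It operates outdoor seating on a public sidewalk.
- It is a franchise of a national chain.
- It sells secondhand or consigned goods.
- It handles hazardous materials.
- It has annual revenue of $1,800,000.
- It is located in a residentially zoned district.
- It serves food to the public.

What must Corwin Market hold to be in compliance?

Compliance Registration, Regulatory Registration, Standard Certificate

Rule 1: is a franchise of a national chain; handles hazardous materials → Annual Registration required.
Rule 2: is located in a residentially zoned district; does not provide lodging to guests → Residential Zone Registration not required.
Rule 3: operates outdoor seating on a public sidewalk; revenue $1,800,000 ≤ $2,000,000 → Compliance Authorization not required.
Rule 4: is located in a residentially zoned district → exempt from Annual Registration.
Rule 5: sells secondhand or consigned goods; is a franchise of a national chain (not: is a sole proprietorship) → Secondhand Dealer Registration not required.
Rule 6: revenue $1,800,000 ≤ $2,325,000 → Compliance Registration required.
Rule 7: sells secondhand or consigned goods; is a franchise of a national chain → Standard Certificate required.
Rule 8: is a franchise of a national chain; serves food to the public → Regulatory Registration required.
Rule 9: is located in a residentially zoned district; revenue $1,800,000 < $2,900,000 → Residential Zone Authorization not required.
Rule 10: is a franchise of a national chain; revenue $1,800,000 < $1,925,000 → Commercial Authorization not required.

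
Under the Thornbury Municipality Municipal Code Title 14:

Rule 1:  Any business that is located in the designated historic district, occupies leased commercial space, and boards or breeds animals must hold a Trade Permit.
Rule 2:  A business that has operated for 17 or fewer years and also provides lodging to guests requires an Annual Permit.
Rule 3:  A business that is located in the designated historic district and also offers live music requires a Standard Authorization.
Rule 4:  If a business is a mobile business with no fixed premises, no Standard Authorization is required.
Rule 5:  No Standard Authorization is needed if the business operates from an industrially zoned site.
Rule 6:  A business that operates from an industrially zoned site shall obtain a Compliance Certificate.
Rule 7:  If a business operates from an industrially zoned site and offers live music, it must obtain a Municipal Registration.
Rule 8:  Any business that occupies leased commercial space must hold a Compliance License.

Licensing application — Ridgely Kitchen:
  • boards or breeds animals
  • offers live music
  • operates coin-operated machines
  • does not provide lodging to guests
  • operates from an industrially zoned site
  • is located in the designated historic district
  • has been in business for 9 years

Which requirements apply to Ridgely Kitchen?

Compliance Certificate, Municipal Registration

Rule 1: is located in the designated historic district; operates from an industrially zoned site (not: occupies leased commercial space); boards or breeds animals → Trade Permit not required.
Rule 2: years in business 9 ≤ 17; does not provide lodging to guests → Annual Permit not required.
Rule 3: is located in the designated historic district; offers live music → Standard Authorization required.
Rule 4: operates from an industrially zoned site (not: is a mobile business with no fixed premises) → Standard Authorization exemption does not apply.
Rule 5: operates from an industrially zoned site → exempt from Standard Authorization.
Rule 6: operates from an industrially zoned site → Compliance Certificate required.
Rule 7: operates from an industrially zoned site; offers live music → Municipal Registration required.
Rule 8: operates from an industrially zoned site (not: occupies leased commercial space) → Compliance License not required.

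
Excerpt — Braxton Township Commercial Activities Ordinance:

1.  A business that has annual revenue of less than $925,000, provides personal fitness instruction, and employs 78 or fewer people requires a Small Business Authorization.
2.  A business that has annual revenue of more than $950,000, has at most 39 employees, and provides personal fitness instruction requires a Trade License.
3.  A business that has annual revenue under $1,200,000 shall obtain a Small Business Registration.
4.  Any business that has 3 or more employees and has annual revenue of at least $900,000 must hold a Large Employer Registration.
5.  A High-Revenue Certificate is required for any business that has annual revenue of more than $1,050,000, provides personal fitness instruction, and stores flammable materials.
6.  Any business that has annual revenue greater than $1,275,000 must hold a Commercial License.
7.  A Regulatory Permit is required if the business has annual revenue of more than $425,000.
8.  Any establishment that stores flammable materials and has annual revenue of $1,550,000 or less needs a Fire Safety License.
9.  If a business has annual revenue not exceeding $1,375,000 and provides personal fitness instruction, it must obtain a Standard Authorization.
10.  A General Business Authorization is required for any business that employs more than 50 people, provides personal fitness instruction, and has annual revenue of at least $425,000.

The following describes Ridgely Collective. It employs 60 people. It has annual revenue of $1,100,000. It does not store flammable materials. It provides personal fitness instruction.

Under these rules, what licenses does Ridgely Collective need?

1. revenue $1,100,000 ≥ $925,000; provides personal fitness instruction; employees 60 ≤ 78 → Small Business Authorization not required.
2. revenue $1,100,000 > $950,000; employees 60 > 39; provides personal fitness instruction → Trade License not required.
3. revenue $1,100,000 < $1,200,000 → Small Business Registration required.
4. employees 60 ≥ 3; revenue $1,100,000 ≥ $900,000 → Large Employer Registration required.
5. revenue $1,100,000 > $1,050,000; provides personal fitness instruction; does not store flammable materials → High-Revenue Certificate not required.
6. revenue $1,100,000 ≤ $1,275,000 → Commercial License not required.
7. revenue $1,100,000 > $425,000 → Regulatory Permit required.
8. does not store flammable materials; revenue $1,100,000 ≤ $1,550,000 → Fire Safety License not required.
9. revenue $1,100,000 ≤ $1,375,000; provides personal fitness instruction → Standard Authorization required.
10. employees 60 > 50; provides personal fitness instruction; revenue $1,100,000 ≥ $425,000 → General Business Authorization required.

General Business Authorization, Large Employer Registration, Regulatory Permit, Small Business Registration, Standard Authorization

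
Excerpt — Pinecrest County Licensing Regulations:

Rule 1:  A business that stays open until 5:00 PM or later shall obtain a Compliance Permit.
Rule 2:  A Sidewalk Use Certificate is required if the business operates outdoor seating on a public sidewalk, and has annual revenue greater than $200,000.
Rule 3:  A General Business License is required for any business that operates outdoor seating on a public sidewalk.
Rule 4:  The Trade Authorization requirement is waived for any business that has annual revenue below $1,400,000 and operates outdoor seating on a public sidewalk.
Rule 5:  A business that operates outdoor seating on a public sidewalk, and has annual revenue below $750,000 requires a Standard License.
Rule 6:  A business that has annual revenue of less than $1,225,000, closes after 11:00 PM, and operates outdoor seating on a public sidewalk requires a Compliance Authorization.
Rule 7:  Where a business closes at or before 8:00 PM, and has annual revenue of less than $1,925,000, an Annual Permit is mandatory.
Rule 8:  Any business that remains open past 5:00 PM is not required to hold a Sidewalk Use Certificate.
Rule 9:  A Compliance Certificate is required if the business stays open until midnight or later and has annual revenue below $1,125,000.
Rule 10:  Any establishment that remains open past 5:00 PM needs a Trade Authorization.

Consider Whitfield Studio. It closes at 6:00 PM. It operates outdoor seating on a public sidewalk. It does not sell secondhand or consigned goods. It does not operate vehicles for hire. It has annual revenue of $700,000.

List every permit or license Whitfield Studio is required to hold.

Rule 1: closes 6:00 PM, after 5:00 PM → Compliance Permit required.
Rule 2: operates outdoor seating on a public sidewalk; revenue $700,000 > $200,000 → Sidewalk Use Certificate required.
Rule 3: operates outdoor seating on a public sidewalk → General Business License required.
Rule 4: revenue $700,000 < $1,400,000; operates outdoor seating on a public sidewalk → exempt from Trade Authorization.
Rule 5: operates outdoor seating on a public sidewalk; revenue $700,000 < $750,000 → Standard License required.
Rule 6: revenue $700,000 < $1,225,000; closes 6:00 PM, at/before 11:00 PM; operates outdoor seating on a public sidewalk → Compliance Authorization not required.
Rule 7: closes 6:00 PM, at/before 8:00 PM; revenue $700,000 < $1,925,000 → Annual Permit required.
Rule 8: closes 6:00 PM, after 5:00 PM → exempt from Sidewalk Use Certificate.
Rule 9: closes 6:00 PM, at/before midnight; revenue $700,000 < $1,125,000 → Compliance Certificate not required.
Rule 10: closes 6:00 PM, after 5:00 PM → Trade Authorization required.

Annual Permit, Compliance Permit, General Business License, Standard License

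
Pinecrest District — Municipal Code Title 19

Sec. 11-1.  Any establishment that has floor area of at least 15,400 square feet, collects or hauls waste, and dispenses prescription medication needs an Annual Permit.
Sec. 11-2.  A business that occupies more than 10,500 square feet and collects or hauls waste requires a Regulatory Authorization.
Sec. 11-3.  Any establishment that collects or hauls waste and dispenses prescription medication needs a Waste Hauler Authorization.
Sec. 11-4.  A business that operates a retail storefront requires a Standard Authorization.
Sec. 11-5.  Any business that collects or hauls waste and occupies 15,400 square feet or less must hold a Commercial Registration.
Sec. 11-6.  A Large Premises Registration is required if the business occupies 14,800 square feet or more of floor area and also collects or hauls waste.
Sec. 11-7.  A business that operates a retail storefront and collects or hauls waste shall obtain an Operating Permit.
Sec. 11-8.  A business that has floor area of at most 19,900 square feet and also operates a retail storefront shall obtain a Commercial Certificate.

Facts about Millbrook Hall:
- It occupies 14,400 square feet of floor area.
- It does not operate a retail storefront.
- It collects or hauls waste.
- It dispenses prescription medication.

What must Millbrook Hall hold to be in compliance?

Sec. 11-1. floor area 14,400 square feet < 15,400 square feet; collects or hauls waste; dispenses prescription medication → Annual Permit not required.
Sec. 11-2. floor area 14,400 square feet > 10,500 square feet; collects or hauls waste → Regulatory Authorization required.
Sec. 11-3. collects or hauls waste; dispenses prescription medication → Waste Hauler Authorization required.
Sec. 11-4. does not operate a retail storefront → Standard Authorization not required.
Sec. 11-5. collects or hauls waste; floor area 14,400 square feet ≤ 15,400 square feet → Commercial Registration required.
Sec. 11-6. floor area 14,400 square feet < 14,800 square feet; collects or hauls waste → Large Premises Registration not required.
Sec. 11-7. does not operate a retail storefront; collects or hauls waste → Operating Permit not required.
Sec. 11-8. floor area 14,400 square feet ≤ 19,900 square feet; does not operate a retail storefront → Commercial Certificate not required.

Commercial Registration, Regulatory Authorization, Waste Hauler Authorization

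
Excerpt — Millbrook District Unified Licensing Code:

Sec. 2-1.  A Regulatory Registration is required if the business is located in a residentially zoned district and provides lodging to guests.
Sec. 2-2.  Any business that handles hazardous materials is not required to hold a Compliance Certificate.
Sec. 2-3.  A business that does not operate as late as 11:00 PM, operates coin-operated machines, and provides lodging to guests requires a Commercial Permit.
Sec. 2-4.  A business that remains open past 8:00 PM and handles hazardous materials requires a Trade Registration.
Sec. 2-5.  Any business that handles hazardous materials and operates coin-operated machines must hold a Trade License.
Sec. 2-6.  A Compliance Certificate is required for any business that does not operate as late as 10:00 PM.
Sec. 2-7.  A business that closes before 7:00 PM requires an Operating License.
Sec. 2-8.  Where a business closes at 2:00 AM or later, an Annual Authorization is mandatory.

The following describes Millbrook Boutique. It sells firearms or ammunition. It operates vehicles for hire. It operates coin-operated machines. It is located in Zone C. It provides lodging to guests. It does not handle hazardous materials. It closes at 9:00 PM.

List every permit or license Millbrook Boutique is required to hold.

Sec. 2-1. is located in Zone C (not: is located in a residentially zoned district); provides lodging to guests → Regulatory Registration not required.
Sec. 2-2. does not handle hazardous materials → Compliance Certificate exemption does not apply.
Sec. 2-3. closes 9:00 PM, at/before 11:00 PM; operates coin-operated machines; provides lodging to guests → Commercial Permit required.
Sec. 2-4. closes 9:00 PM, after 8:00 PM; does not handle hazardous materials → Trade Registration not required.
Sec. 2-5. does not handle hazardous materials; operates coin-operated machines → Trade License not required.
Sec. 2-6. closes 9:00 PM, at/before 10:00 PM → Compliance Certificate required.
Sec. 2-7. closes 9:00 PM, after 7:00 PM → Operating License not required.
Sec. 2-8. closes 9:00 PM, at/before 2:00 AM → Annual Authorization not required.

Commercial Permit, Compliance Certificate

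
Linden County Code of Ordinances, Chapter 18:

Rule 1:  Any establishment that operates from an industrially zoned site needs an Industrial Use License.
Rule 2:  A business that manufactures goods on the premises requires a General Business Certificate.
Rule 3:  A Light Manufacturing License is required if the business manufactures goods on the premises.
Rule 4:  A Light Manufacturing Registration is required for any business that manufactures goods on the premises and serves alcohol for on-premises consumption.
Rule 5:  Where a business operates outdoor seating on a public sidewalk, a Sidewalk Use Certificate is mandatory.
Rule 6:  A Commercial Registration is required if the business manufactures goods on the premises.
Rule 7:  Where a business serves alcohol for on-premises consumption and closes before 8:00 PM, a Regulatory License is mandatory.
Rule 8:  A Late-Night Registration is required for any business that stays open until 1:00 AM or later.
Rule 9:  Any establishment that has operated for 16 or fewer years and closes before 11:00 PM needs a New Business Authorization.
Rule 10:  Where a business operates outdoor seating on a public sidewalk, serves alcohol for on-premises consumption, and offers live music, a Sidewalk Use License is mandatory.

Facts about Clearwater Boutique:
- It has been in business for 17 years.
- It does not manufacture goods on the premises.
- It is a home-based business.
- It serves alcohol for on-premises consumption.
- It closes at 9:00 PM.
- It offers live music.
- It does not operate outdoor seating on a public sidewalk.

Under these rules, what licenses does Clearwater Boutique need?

None

Rule 1: is a home-based business (not: operates from an industrially zoned site) → Industrial Use License not required.
Rule 2: does not manufacture goods on the premises → General Business Certificate not required.
Rule 3: does not manufacture goods on the premises → Light Manufacturing License not required.
Rule 4: does not manufacture goods on the premises; serves alcohol for on-premises consumption → Light Manufacturing Registration not required.
Rule 5: does not operate outdoor seating on a public sidewalk → Sidewalk Use Certificate not required.
Rule 6: does not manufacture goods on the premises → Commercial Registration not required.
Rule 7: serves alcohol for on-premises consumption; closes 9:00 PM, after 8:00 PM → Regulatory License not required.
Rule 8: closes 9:00 PM, at/before 1:00 AM → Late-Night Registration not required.
Rule 9: years in business 17 > 16; closes 9:00 PM, at/before 11:00 PM → New Business Authorization not required.
Rule 10: does not operate outdoor seating on a public sidewalk; serves alcohol for on-premises consumption; offers live music → Sidewalk Use License not required.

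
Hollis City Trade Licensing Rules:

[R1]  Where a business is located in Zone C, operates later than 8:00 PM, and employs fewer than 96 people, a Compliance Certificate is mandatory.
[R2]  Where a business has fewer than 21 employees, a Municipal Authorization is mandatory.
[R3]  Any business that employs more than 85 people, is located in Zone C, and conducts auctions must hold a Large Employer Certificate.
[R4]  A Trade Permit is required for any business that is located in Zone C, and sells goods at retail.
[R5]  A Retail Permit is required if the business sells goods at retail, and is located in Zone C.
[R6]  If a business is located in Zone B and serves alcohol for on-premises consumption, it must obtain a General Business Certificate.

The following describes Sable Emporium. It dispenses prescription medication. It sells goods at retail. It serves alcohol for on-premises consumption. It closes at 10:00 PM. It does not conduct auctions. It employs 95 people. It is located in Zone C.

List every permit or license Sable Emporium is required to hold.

Compliance Certificate, Retail Permit, Trade Permit

[R1] is located in Zone C; closes 10:00 PM, after 8:00 PM; employees 95 < 96 → Compliance Certificate required.
[R2] employees 95 ≥ 21 → Municipal Authorization not required.
[R3] employees 95 > 85; is located in Zone C; does not conduct auctions → Large Employer Certificate not required.
[R4] is located in Zone C; sells goods at retail → Trade Permit required.
[R5] sells goods at retail; is located in Zone C → Retail Permit required.
[R6] is located in Zone C (not: is located in Zone B); serves alcohol for on-premises consumption → General Business Certificate not required.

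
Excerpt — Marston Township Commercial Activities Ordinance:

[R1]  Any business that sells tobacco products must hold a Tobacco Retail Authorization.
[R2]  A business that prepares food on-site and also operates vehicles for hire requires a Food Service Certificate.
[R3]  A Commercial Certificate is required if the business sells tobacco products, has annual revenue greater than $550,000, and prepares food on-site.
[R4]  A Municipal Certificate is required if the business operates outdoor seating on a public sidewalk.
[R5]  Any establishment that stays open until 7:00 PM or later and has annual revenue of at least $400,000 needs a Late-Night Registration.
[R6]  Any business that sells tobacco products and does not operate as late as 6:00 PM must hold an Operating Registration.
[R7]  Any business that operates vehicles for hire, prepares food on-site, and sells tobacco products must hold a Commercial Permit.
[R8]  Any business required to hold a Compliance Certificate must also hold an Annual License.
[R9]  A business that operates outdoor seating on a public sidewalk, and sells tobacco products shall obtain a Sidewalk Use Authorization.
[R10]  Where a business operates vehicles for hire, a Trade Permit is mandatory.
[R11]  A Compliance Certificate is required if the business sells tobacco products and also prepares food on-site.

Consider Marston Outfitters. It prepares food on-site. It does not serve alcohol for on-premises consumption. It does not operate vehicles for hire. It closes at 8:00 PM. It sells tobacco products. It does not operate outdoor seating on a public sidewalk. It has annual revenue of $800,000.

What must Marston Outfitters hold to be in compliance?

Annual License, Commercial Certificate, Compliance Certificate, Late-Night Registration, Tobacco Retail Authorization

[R1] sells tobacco products → Tobacco Retail Authorization required.
[R2] prepares food on-site; does not operate vehicles for hire → Food Service Certificate not required.
[R3] sells tobacco products; revenue $800,000 > $550,000; prepares food on-site → Commercial Certificate required.
[R4] does not operate outdoor seating on a public sidewalk → Municipal Certificate not required.
[R5] closes 8:00 PM, after 7:00 PM; revenue $800,000 ≥ $400,000 → Late-Night Registration required.
[R6] sells tobacco products; closes 8:00 PM, after 6:00 PM → Operating Registration not required.
[R7] does not operate vehicles for hire; prepares food on-site; sells tobacco products → Commercial Permit not required.
[R8] Compliance Certificate is required → Annual License also required.
[R9] does not operate outdoor seating on a public sidewalk; sells tobacco products → Sidewalk Use Authorization not required.
[R10] does not operate vehicles for hire → Trade Permit not required.
[R11] sells tobacco products; prepares food on-site → Compliance Certificate required.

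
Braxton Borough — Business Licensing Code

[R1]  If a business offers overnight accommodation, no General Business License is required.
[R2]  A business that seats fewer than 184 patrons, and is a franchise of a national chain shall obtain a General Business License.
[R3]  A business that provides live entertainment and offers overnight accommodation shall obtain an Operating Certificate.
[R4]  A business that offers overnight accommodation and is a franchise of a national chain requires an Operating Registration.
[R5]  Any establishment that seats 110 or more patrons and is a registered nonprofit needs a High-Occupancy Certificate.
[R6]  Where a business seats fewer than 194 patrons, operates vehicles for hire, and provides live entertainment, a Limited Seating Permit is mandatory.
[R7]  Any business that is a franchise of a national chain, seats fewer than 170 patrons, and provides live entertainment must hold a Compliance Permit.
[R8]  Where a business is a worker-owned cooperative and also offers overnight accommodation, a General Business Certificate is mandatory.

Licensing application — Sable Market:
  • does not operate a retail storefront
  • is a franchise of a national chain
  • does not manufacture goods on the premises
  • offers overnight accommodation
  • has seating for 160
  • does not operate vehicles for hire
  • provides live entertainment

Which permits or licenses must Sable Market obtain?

[R1] offers overnight accommodation → exempt from General Business License.
[R2] seating 160 < 184; is a franchise of a national chain → General Business License required.
[R3] provides live entertainment; offers overnight accommodation → Operating Certificate required.
[R4] offers overnight accommodation; is a franchise of a national chain → Operating Registration required.
[R5] seating 160 ≥ 110; is a franchise of a national chain (not: is a registered nonprofit) → High-Occupancy Certificate not required.
[R6] seating 160 < 194; does not operate vehicles for hire; provides live entertainment → Limited Seating Permit not required.
[R7] is a franchise of a national chain; seating 160 < 170; provides live entertainment → Compliance Permit required.
[R8] is a franchise of a national chain (not: is a worker-owned cooperative); offers overnight accommodation → General Business Certificate not required.

Compliance Permit, Operating Certificate, Operating Registration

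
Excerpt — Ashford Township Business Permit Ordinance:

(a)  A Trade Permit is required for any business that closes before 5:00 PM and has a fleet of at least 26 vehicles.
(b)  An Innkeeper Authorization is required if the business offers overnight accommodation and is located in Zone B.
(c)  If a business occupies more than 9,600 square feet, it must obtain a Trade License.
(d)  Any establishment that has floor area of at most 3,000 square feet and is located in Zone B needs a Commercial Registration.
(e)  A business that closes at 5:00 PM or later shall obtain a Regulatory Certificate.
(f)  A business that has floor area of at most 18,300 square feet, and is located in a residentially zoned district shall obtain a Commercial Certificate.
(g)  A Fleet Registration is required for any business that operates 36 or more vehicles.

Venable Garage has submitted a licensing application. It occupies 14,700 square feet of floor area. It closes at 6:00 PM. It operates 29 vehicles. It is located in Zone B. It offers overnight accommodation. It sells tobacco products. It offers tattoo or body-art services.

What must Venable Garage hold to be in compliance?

(a) closes 6:00 PM, after 5:00 PM; vehicles 29 ≥ 26 → Trade Permit not required.
(b) offers overnight accommodation; is located in Zone B → Innkeeper Authorization required.
(c) floor area 14,700 square feet > 9,600 square feet → Trade License required.
(d) floor area 14,700 square feet > 3,000 square feet; is located in Zone B → Commercial Registration not required.
(e) closes 6:00 PM, after 5:00 PM → Regulatory Certificate required.
(f) floor area 14,700 square feet ≤ 18,300 square feet; is located in Zone B (not: is located in a residentially zoned district) → Commercial Certificate not required.
(g) vehicles 29 < 36 → Fleet Registration not required.

Innkeeper Authorization, Regulatory Certificate, Trade License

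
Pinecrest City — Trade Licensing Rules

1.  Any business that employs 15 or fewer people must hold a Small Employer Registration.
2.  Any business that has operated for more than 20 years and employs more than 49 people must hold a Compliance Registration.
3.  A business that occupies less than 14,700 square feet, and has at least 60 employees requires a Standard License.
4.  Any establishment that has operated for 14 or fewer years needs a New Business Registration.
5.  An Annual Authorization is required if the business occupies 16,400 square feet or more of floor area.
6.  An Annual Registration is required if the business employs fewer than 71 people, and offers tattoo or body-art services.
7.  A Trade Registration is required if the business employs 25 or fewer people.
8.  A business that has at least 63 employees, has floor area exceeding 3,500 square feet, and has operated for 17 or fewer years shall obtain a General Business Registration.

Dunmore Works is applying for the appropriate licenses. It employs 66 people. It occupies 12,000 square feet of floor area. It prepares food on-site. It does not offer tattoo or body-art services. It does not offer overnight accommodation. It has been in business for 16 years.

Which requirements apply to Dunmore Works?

1. employees 66 > 15 → Small Employer Registration not required.
2. years in business 16 ≤ 20; employees 66 > 49 → Compliance Registration not required.
3. floor area 12,000 square feet < 14,700 square feet; employees 66 ≥ 60 → Standard License required.
4. years in business 16 > 14 → New Business Registration not required.
5. floor area 12,000 square feet < 16,400 square feet → Annual Authorization not required.
6. employees 66 < 71; does not offer tattoo or body-art services → Annual Registration not required.
7. employees 66 > 25 → Trade Registration not required.
8. employees 66 ≥ 63; floor area 12,000 square feet > 3,500 square feet; years in business 16 ≤ 17 → General Business Registration required.

General Business Registration, Standard License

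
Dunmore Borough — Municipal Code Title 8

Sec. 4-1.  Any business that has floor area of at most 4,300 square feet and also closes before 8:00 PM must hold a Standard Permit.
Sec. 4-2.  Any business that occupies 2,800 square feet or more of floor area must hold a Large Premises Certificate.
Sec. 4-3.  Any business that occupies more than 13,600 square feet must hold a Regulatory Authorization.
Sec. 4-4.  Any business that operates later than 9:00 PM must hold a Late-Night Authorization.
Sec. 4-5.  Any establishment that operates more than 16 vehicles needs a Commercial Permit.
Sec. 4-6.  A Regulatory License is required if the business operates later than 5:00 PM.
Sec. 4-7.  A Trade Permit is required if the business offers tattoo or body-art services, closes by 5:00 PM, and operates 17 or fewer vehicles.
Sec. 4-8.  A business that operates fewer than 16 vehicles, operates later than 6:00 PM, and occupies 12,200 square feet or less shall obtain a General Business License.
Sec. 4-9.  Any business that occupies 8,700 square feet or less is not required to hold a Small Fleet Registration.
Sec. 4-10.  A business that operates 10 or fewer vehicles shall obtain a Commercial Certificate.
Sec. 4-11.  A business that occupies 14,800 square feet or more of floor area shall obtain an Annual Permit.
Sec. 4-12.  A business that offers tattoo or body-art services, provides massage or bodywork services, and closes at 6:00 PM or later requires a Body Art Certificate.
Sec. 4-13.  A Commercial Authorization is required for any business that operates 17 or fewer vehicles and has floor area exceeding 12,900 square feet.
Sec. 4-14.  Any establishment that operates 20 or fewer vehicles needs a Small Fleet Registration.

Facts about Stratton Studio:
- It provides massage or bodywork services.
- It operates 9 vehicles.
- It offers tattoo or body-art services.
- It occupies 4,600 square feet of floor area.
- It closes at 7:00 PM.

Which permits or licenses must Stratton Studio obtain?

Sec. 4-1. floor area 4,600 square feet > 4,300 square feet; closes 7:00 PM, at/before 8:00 PM → Standard Permit not required.
Sec. 4-2. floor area 4,600 square feet ≥ 2,800 square feet → Large Premises Certificate required.
Sec. 4-3. floor area 4,600 square feet ≤ 13,600 square feet → Regulatory Authorization not required.
Sec. 4-4. closes 7:00 PM, at/before 9:00 PM → Late-Night Authorization not required.
Sec. 4-5. vehicles 9 ≤ 16 → Commercial Permit not required.
Sec. 4-6. closes 7:00 PM, after 5:00 PM → Regulatory License required.
Sec. 4-7. offers tattoo or body-art services; closes 7:00 PM, after 5:00 PM; vehicles 9 ≤ 17 → Trade Permit not required.
Sec. 4-8. vehicles 9 < 16; closes 7:00 PM, after 6:00 PM; floor area 4,600 square feet ≤ 12,200 square feet → General Business License required.
Sec. 4-9. floor area 4,600 square feet ≤ 8,700 square feet → exempt from Small Fleet Registration.
Sec. 4-10. vehicles 9 ≤ 10 → Commercial Certificate required.
Sec. 4-11. floor area 4,600 square feet < 14,800 square feet → Annual Permit not required.
Sec. 4-12. offers tattoo or body-art services; provides massage or bodywork services; closes 7:00 PM, after 6:00 PM → Body Art Certificate required.
Sec. 4-13. vehicles 9 ≤ 17; floor area 4,600 square feet ≤ 12,900 square feet → Commercial Authorization not required.
Sec. 4-14. vehicles 9 ≤ 20 → Small Fleet Registration required.

Body Art Certificate, Commercial Certificate, General Business License, Large Premises Certificate, Regulatory License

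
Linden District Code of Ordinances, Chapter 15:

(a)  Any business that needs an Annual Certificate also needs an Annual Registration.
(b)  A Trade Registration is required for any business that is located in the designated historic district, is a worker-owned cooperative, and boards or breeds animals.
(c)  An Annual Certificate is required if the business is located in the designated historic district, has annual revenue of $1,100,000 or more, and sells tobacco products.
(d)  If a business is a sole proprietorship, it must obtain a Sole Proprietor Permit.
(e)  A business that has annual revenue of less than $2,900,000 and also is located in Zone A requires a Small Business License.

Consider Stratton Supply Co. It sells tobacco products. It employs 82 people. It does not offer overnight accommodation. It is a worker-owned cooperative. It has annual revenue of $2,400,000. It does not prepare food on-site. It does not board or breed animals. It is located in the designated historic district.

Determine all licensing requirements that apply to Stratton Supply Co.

Annual Certificate, Annual Registration

(a) Annual Certificate is required → Annual Registration also required.
(b) is located in the designated historic district; is a worker-owned cooperative; does not board or breed animals → Trade Registration not required.
(c) is located in the designated historic district; revenue $2,400,000 ≥ $1,100,000; sells tobacco products → Annual Certificate required.
(d) is a worker-owned cooperative (not: is a sole proprietorship) → Sole Proprietor Permit not required.
(e) revenue $2,400,000 < $2,900,000; is located in the designated historic district (not: is located in Zone A) → Small Business License not required.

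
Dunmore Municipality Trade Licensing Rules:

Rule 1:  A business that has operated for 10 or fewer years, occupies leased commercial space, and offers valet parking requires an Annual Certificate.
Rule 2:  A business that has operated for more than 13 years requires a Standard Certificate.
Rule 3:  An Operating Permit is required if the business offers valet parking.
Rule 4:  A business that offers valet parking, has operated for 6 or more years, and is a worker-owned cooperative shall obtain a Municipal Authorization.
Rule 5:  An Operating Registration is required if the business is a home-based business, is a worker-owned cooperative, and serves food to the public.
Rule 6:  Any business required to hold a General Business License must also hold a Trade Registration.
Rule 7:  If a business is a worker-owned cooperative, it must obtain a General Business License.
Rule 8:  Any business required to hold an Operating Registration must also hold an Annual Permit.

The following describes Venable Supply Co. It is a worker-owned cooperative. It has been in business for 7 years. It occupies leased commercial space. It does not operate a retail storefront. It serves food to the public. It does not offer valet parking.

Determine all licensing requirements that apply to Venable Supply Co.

General Business License, Trade Registration

Rule 1: years in business 7 ≤ 10; occupies leased commercial space; does not offer valet parking → Annual Certificate not required.
Rule 2: years in business 7 ≤ 13 → Standard Certificate not required.
Rule 3: does not offer valet parking → Operating Permit not required.
Rule 4: does not offer valet parking; years in business 7 ≥ 6; is a worker-owned cooperative → Municipal Authorization not required.
Rule 5: occupies leased commercial space (not: is a home-based business); is a worker-owned cooperative; serves food to the public → Operating Registration not required.
Rule 6: General Business License is required → Trade Registration also required.
Rule 7: is a worker-owned cooperative → General Business License required.
Rule 8: Operating Registration is not required → no effect.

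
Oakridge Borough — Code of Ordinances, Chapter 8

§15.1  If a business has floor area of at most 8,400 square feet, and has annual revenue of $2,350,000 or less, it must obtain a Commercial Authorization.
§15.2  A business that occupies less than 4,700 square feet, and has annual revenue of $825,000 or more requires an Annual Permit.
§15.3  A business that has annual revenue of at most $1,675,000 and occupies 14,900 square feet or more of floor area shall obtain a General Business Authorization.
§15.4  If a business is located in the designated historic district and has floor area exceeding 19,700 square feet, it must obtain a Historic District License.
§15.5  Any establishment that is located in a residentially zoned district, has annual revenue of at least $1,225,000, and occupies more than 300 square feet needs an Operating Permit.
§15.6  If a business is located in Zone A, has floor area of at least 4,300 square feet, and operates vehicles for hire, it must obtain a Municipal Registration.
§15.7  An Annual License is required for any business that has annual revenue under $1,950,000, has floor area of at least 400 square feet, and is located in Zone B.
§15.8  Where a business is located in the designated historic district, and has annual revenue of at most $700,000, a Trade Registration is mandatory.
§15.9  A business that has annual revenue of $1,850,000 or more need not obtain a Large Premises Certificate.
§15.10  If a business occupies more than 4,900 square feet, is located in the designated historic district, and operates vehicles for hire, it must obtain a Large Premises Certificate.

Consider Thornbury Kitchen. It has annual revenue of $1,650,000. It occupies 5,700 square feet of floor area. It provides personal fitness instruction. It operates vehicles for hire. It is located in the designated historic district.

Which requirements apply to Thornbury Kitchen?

§15.1 floor area 5,700 square feet ≤ 8,400 square feet; revenue $1,650,000 ≤ $2,350,000 → Commercial Authorization required.
§15.2 floor area 5,700 square feet ≥ 4,700 square feet; revenue $1,650,000 ≥ $825,000 → Annual Permit not required.
§15.3 revenue $1,650,000 ≤ $1,675,000; floor area 5,700 square feet < 14,900 square feet → General Business Authorization not required.
§15.4 is located in the designated historic district; floor area 5,700 square feet ≤ 19,700 square feet → Historic District License not required.
§15.5 is located in the designated historic district (not: is located in a residentially zoned district); revenue $1,650,000 ≥ $1,225,000; floor area 5,700 square feet > 300 square feet → Operating Permit not required.
§15.6 is located in the designated historic district (not: is located in Zone A); floor area 5,700 square feet ≥ 4,300 square feet; operates vehicles for hire → Municipal Registration not required.
§15.7 revenue $1,650,000 < $1,950,000; floor area 5,700 square feet ≥ 400 square feet; is located in the designated historic district (not: is located in Zone B) → Annual License not required.
§15.8 is located in the designated historic district; revenue $1,650,000 > $700,000 → Trade Registration not required.
§15.9 revenue $1,650,000 < $1,850,000 → Large Premises Certificate exemption does not apply.
§15.10 floor area 5,700 square feet > 4,900 square feet; is located in the designated historic district; operates vehicles for hire → Large Premises Certificate required.

Commercial Authorization, Large Premises Certificate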